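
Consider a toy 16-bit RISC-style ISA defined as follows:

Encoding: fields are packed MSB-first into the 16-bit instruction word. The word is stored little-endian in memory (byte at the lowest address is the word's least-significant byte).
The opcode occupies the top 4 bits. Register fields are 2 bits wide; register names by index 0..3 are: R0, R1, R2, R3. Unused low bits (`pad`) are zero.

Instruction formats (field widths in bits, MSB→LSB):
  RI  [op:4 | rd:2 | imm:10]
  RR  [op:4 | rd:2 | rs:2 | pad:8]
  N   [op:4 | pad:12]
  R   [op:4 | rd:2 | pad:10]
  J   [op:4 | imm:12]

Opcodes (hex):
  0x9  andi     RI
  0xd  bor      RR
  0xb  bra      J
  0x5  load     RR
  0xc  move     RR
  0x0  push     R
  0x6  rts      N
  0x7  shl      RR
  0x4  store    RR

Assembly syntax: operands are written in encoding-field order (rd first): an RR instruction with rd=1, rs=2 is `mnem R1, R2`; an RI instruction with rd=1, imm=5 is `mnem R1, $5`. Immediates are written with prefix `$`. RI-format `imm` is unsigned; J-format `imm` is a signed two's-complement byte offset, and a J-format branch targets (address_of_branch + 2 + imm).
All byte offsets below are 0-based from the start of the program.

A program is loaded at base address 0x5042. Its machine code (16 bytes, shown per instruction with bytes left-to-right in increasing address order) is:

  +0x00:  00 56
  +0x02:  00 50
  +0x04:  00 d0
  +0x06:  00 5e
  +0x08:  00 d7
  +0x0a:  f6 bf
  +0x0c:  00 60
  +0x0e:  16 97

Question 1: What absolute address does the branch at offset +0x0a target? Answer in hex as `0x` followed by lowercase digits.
0x5044

[0a] f6 bf → 0xbff6
  op=0xbff6>>12=0xb ⇒ bra (J)
  [11:0] imm=4086 (s12→-10) = $-10
  target = base 0x5042 + off 0x0a + 2 + imm -10 = 0x5044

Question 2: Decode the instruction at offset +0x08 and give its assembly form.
@+08  little-endian(00 d7) = 0xd700
  opcode bits[15:12]=0xd: bor/RR
  rd: (w>>10)&0x3=0x1 → R1
  rs: (w>>8)&0x3=0x3 → R3

bor R1, R3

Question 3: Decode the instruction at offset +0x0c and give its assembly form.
off 0x0c: read 00 60 as little → 0x6000
  top 4b → 0x6 → rts [N]

rts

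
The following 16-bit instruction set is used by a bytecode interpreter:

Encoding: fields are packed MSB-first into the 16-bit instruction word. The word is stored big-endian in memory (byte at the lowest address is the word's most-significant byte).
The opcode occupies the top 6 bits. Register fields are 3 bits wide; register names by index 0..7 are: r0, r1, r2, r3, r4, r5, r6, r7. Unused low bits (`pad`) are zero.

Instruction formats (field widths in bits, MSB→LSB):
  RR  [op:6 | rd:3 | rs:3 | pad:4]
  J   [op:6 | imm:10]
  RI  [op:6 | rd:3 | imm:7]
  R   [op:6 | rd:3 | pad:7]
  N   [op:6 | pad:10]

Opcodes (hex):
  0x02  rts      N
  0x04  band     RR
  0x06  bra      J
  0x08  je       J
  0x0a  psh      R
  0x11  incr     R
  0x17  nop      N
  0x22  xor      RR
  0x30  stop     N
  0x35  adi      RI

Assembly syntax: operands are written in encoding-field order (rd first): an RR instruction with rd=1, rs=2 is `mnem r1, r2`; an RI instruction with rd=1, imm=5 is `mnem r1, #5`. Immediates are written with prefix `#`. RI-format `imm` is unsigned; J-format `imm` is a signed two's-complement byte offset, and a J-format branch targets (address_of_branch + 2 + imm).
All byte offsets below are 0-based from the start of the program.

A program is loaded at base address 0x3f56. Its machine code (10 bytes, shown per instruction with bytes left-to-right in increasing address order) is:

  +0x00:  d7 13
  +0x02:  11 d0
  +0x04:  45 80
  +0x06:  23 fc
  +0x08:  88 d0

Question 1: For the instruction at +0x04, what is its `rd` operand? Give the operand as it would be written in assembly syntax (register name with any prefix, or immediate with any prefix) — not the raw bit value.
r3

[04] 45 80 → 0x4580
  op=0x4580>>10=0x11 ⇒ incr (R)
  rd: (w>>7)&0x7=0x3 → r3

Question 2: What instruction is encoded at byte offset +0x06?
[06] 23 fc → 0x23fc
  top 6b → 0x8 → je [J]
  imm@[9:0]=0x3fc (s10→-4) ⇒ #-4

je #-4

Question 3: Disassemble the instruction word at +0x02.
band r3, r5

@+02  big-endian(11 d0) = 0x11d0
  top 6b → 0x4 → band [RR]
  rd@[9:7]=0x3 ⇒ r3
  rs@[6:4]=0x5 ⇒ r5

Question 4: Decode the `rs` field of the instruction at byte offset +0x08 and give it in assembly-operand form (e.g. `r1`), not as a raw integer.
r5

[08] 88 d0 → 0x88d0
  opcode bits[15:10]=0x22: xor/RR
  [9:7] rd=1 = r1
  [6:4] rs=5 = r5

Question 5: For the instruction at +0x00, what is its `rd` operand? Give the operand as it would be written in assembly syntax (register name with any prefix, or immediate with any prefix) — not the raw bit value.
r6

[00] d7 13 → 0xd713
  op=0xd713>>10=0x35 ⇒ adi (RI)
  [9:7] rd=6 = r6
  [6:0] imm=19 = #19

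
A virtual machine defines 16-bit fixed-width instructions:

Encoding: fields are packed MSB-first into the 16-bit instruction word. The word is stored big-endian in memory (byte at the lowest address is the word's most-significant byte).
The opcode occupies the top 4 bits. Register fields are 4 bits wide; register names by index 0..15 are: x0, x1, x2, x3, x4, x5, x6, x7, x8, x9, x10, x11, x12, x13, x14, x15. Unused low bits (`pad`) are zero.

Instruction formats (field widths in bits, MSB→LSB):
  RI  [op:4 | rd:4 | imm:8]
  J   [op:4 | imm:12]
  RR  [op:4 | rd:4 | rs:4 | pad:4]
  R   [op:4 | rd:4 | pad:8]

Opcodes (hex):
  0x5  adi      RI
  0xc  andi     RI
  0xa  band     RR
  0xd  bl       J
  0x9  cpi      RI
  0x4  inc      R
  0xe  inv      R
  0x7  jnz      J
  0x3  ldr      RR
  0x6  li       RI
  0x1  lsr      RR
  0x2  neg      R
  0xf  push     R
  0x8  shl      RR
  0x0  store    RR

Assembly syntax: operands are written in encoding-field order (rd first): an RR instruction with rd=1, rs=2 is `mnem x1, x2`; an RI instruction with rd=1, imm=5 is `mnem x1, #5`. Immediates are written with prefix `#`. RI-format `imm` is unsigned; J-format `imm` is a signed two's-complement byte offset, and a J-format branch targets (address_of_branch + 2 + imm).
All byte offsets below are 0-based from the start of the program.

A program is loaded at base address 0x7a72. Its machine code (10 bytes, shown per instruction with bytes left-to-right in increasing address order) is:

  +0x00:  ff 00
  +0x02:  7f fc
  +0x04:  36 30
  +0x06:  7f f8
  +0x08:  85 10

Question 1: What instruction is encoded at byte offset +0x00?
push x15

[00] ff 00 → 0xff00
  op=0xff00>>12=0xf ⇒ push (R)
  rd: (w>>8)&0xf=0xf → x15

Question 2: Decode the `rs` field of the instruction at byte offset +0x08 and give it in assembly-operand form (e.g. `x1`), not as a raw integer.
x1

off 0x08: read 85 10 as big → 0x8510
  opcode bits[15:12]=0x8: shl/RR
  rd@[11:8]=0x5 ⇒ x5
  rs@[7:4]=0x1 ⇒ x1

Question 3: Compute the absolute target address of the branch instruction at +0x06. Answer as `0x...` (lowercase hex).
0x7a72

@+06  big-endian(7f f8) = 0x7ff8
  op=0x7ff8>>12=0x7 ⇒ jnz (J)
  imm: (w>>0)&0xfff=0xff8 (s12→-8) → #-8
  target = base 0x7a72 + off 0x06 + 2 + imm -8 = 0x7a72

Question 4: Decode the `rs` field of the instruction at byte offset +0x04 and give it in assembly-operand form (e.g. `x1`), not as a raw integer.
+0x04: 36 30 ⇒ word 0x3630 (big)
  opcode bits[15:12]=0x3: ldr/RR
  rd: (w>>8)&0xf=0x6 → x6
  rs: (w>>4)&0xf=0x3 → x3

x3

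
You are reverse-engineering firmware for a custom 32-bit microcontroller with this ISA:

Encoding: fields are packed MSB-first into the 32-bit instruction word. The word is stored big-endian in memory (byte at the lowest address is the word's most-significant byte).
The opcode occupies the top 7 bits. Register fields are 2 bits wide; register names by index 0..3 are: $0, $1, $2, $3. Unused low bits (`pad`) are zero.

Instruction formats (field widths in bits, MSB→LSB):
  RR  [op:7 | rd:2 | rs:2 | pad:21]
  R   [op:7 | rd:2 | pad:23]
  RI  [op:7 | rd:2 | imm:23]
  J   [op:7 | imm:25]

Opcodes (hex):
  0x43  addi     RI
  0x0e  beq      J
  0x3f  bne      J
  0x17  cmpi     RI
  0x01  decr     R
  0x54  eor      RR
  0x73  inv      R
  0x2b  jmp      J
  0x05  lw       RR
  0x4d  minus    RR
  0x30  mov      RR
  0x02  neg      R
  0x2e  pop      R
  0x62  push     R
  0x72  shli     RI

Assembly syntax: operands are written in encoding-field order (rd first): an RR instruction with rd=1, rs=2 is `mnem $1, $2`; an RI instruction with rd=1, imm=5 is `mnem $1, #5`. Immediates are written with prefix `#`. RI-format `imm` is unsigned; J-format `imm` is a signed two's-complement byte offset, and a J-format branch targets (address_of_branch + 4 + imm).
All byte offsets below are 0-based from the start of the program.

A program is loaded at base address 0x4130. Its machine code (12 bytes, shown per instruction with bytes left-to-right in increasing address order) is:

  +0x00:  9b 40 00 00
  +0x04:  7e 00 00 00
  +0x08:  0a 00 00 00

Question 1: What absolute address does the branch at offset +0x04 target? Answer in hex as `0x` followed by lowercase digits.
0x4138

+0x04: 7e 00 00 00 ⇒ word 0x7e000000 (big)
  op=0x7e000000>>25=0x3f ⇒ bne (J)
  imm: (w>>0)&0x1ffffff=0x0 → #0
  target = base 0x4130 + off 0x04 + 4 + imm 0 = 0x4138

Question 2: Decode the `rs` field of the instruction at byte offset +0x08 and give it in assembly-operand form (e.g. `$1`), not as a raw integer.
$0

+0x08: 0a 00 00 00 ⇒ word 0x0a000000 (big)
  op=0x0a000000>>25=0x5 ⇒ lw (RR)
  rd@[24:23]=0x0 ⇒ $0
  rs@[22:21]=0x0 ⇒ $0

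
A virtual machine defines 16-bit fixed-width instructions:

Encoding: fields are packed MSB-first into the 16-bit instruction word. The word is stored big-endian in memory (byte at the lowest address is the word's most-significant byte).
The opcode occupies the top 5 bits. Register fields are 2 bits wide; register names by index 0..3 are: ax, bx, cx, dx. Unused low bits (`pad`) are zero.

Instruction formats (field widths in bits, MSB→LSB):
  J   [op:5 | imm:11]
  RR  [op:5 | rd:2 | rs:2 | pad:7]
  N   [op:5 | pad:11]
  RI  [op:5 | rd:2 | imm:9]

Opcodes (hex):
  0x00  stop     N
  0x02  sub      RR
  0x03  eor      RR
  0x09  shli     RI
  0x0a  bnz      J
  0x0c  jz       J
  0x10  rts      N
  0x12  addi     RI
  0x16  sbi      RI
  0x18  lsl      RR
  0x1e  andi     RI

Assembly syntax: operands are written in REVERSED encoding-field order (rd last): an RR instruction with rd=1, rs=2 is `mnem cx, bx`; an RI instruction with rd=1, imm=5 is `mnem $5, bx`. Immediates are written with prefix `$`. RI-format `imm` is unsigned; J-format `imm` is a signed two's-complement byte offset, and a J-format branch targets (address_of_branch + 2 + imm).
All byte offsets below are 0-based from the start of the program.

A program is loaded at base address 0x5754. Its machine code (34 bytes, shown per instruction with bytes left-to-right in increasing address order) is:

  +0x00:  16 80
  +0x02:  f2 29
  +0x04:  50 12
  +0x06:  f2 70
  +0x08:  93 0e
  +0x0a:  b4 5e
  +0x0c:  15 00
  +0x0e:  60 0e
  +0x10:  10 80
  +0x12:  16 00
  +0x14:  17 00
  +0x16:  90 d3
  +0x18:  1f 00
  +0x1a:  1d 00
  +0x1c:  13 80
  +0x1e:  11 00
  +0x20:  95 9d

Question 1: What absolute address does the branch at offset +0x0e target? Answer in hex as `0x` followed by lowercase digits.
off 0x0e: read 60 0e as big → 0x600e
  op=0x600e>>11=0xc ⇒ jz (J)
  [10:0] imm=14 = $14
  target = base 0x5754 + off 0x0e + 2 + imm 14 = 0x5772

0x5772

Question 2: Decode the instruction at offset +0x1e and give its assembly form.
sub cx, ax

[1e] 11 00 → 0x1100
  top 5b → 0x2 → sub [RR]
  rd: (w>>9)&0x3=0x0 → ax
  rs: (w>>7)&0x3=0x2 → cx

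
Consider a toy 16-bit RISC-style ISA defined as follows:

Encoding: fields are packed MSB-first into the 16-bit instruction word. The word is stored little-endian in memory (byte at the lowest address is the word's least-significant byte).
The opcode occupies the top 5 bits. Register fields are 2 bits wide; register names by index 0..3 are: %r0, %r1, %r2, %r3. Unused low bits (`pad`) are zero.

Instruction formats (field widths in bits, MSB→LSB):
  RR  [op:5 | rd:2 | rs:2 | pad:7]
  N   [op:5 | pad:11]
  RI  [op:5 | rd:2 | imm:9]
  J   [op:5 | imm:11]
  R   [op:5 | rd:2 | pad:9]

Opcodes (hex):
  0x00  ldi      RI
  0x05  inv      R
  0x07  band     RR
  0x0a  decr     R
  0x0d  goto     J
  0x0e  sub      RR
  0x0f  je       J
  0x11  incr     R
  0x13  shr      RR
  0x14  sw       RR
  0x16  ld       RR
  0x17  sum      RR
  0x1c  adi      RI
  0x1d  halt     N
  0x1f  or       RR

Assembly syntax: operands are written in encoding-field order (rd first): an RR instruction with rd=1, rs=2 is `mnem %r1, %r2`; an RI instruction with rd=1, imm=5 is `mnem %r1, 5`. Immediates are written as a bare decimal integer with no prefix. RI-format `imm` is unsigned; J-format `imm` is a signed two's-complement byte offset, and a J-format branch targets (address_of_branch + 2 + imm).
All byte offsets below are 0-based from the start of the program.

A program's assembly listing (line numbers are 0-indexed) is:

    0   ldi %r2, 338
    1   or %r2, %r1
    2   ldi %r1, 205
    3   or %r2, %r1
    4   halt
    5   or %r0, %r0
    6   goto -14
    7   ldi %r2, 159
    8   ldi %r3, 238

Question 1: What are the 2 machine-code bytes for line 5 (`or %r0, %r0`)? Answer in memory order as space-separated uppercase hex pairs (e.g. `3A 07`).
L5: or op=0x1f:5|rd=0:2|rs=0:2|pad=0:7 ⇒ 0xf800 ⇒ little 00 f8

00 F8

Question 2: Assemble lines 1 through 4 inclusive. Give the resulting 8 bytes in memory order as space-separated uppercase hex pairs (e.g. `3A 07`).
line 1 (or): pack op=0x1f:5|rd=2:2|rs=1:2|pad=0:7 = 0xfc80; little→ 80 fc
line 2 (ldi): pack op=0x0:5|rd=1:2|imm=205:9 = 0x02cd; little→ cd 02
line 3 (or): pack op=0x1f:5|rd=2:2|rs=1:2|pad=0:7 = 0xfc80; little→ 80 fc
line 4 (halt): pack op=0x1d:5|pad=0:11 = 0xe800; little→ 00 e8

80 FC CD 02 80 FC 00 E8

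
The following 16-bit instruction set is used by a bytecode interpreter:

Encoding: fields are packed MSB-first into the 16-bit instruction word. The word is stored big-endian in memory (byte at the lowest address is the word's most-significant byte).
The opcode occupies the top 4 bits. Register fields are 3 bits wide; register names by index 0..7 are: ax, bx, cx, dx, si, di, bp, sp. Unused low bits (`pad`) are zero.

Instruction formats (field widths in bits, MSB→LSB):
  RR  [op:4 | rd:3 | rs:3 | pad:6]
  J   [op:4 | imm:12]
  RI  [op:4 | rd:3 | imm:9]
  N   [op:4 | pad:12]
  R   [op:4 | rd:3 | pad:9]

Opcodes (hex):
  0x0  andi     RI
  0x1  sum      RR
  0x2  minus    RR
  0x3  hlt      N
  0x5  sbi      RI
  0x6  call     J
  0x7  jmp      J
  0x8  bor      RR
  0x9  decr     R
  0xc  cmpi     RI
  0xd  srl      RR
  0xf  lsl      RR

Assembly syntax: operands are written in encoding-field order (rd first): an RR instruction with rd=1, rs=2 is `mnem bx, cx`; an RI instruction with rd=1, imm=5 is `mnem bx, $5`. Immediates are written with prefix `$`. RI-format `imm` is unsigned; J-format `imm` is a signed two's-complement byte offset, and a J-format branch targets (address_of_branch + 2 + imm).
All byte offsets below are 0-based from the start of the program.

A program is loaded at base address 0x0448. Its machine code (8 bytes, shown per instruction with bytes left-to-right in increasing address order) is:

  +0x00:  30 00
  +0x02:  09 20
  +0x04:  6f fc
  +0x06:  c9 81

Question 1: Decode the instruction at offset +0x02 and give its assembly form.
+0x02: 09 20 ⇒ word 0x0920 (big)
  opcode bits[15:12]=0x0: andi/RI
  rd@[11:9]=0x4 ⇒ si
  imm@[8:0]=0x120 ⇒ $288

andi si, $288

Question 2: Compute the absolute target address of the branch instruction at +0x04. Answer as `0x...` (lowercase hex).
0x044a

[04] 6f fc → 0x6ffc
  top 4b → 0x6 → call [J]
  [11:0] imm=4092 (s12→-4) = $-4
  target = base 0x0448 + off 0x04 + 2 + imm -4 = 0x044a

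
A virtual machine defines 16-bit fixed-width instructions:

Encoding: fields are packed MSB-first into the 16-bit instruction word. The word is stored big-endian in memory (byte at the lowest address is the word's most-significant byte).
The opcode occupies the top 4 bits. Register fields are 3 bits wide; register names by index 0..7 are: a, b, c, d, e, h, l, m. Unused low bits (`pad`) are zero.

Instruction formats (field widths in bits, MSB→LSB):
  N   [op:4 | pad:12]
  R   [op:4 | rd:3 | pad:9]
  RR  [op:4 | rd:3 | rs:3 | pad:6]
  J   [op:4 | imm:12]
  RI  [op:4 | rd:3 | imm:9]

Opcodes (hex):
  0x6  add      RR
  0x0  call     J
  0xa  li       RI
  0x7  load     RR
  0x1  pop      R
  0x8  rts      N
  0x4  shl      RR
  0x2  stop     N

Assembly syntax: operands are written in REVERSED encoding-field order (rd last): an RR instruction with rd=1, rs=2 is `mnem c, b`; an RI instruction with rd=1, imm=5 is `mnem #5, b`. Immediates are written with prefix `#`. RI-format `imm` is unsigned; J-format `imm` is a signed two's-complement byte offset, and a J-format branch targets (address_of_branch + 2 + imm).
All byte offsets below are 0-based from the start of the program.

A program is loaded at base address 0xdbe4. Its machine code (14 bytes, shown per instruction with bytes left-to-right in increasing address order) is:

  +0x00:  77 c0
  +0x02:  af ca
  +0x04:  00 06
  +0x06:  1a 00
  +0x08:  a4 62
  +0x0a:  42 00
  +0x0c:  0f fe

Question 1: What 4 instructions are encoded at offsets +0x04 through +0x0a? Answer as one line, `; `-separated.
@+04  big-endian(00 06) = 0x0006
  opcode bits[15:12]=0x0: call/J
  imm: (w>>0)&0xfff=0x6 → #6
@+06  big-endian(1a 00) = 0x1a00
  opcode bits[15:12]=0x1: pop/R
  rd: (w>>9)&0x7=0x5 → h
@+08  big-endian(a4 62) = 0xa462
  opcode bits[15:12]=0xa: li/RI
  rd: (w>>9)&0x7=0x2 → c
  imm: (w>>0)&0x1ff=0x62 → #98
@+0a  big-endian(42 00) = 0x4200
  opcode bits[15:12]=0x4: shl/RR
  rd: (w>>9)&0x7=0x1 → b
  rs: (w>>6)&0x7=0x0 → a

call #6; pop h; li #98, c; shl a, b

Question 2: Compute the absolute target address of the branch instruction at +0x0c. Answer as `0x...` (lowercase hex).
off 0x0c: read 0f fe as big → 0x0ffe
  top 4b → 0x0 → call [J]
  imm@[11:0]=0xffe (s12→-2) ⇒ #-2
  target = base 0xdbe4 + off 0x0c + 2 + imm -2 = 0xdbf0

0xdbf0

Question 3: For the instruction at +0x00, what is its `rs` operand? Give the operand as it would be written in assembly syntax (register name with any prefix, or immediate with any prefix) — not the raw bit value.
m

+0x00: 77 c0 ⇒ word 0x77c0 (big)
  op=0x77c0>>12=0x7 ⇒ load (RR)
  rd@[11:9]=0x3 ⇒ d
  rs@[8:6]=0x7 ⇒ m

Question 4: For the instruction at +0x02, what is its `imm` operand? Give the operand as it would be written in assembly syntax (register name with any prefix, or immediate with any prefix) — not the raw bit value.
#458

@+02  big-endian(af ca) = 0xafca
  top 4b → 0xa → li [RI]
  [11:9] rd=7 = m
  [8:0] imm=458 = #458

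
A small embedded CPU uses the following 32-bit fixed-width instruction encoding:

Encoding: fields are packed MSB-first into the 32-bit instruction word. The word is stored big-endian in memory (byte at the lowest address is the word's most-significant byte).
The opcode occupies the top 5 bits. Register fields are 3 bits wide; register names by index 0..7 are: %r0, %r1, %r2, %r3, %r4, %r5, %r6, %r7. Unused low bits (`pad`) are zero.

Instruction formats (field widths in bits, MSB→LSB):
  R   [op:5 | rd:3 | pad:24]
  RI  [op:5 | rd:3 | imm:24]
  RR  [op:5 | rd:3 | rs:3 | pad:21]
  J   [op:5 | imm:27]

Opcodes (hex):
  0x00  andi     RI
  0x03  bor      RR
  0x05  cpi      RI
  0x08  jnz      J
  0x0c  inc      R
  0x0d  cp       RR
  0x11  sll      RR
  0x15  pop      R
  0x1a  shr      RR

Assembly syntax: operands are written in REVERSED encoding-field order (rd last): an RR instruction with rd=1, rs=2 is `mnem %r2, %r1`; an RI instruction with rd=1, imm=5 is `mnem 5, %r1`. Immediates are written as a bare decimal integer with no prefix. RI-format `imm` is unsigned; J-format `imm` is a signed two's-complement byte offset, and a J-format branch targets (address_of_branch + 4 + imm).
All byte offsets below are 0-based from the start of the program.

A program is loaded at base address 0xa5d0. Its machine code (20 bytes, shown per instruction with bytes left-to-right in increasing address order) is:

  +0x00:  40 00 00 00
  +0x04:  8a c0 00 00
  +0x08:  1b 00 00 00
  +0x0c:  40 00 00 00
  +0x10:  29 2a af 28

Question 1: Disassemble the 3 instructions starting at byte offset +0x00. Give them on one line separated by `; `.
jnz 0; sll %r6, %r2; bor %r0, %r3

+0x00: 40 00 00 00 ⇒ word 0x40000000 (big)
  op=0x40000000>>27=0x8 ⇒ jnz (J)
  imm@[26:0]=0x0 ⇒ 0
+0x04: 8a c0 00 00 ⇒ word 0x8ac00000 (big)
  op=0x8ac00000>>27=0x11 ⇒ sll (RR)
  rd@[26:24]=0x2 ⇒ %r2
  rs@[23:21]=0x6 ⇒ %r6
+0x08: 1b 00 00 00 ⇒ word 0x1b000000 (big)
  op=0x1b000000>>27=0x3 ⇒ bor (RR)
  rd@[26:24]=0x3 ⇒ %r3
  rs@[23:21]=0x0 ⇒ %r0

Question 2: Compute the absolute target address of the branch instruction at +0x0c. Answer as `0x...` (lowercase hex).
[0c] 40 00 00 00 → 0x40000000
  top 5b → 0x8 → jnz [J]
  imm: (w>>0)&0x7ffffff=0x0 → 0
  target = base 0xa5d0 + off 0x0c + 4 + imm 0 = 0xa5e0

0xa5e0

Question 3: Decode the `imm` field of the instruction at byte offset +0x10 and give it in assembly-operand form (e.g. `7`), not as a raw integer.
2797352

+0x10: 29 2a af 28 ⇒ word 0x292aaf28 (big)
  op=0x292aaf28>>27=0x5 ⇒ cpi (RI)
  [26:24] rd=1 = %r1
  [23:0] imm=2797352 = 2797352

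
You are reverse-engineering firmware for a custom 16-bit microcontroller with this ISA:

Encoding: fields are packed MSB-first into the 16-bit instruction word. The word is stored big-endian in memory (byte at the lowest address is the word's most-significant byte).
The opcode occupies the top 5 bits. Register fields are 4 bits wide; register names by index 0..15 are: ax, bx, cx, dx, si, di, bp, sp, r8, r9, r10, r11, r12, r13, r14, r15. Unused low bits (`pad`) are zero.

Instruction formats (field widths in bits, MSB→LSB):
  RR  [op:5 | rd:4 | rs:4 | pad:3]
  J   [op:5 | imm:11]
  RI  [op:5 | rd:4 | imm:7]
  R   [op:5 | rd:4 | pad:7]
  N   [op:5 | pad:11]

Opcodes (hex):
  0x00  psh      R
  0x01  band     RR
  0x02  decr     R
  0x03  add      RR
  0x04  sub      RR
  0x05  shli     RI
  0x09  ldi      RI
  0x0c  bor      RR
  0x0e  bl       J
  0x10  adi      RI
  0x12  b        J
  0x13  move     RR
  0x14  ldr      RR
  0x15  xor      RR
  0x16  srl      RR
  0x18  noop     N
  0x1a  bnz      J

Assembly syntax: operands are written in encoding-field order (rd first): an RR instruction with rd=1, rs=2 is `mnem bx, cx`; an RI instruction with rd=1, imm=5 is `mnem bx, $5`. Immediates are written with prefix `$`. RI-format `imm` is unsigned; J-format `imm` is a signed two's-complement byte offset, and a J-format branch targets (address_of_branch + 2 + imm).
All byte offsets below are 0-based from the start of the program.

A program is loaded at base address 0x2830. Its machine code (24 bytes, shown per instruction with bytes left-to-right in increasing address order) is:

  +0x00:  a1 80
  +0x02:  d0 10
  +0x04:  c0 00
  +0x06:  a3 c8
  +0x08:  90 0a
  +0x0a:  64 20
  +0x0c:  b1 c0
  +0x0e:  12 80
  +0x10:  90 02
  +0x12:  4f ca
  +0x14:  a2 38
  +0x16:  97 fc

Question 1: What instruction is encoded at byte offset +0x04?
noop

@+04  big-endian(c0 00) = 0xc000
  op=0xc000>>11=0x18 ⇒ noop (N)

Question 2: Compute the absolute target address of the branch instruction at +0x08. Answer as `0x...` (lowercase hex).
0x2844

+0x08: 90 0a ⇒ word 0x900a (big)
  top 5b → 0x12 → b [J]
  imm: (w>>0)&0x7ff=0xa → $10
  target = base 0x2830 + off 0x08 + 2 + imm 10 = 0x2844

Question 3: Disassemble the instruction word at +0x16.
[16] 97 fc → 0x97fc
  opcode bits[15:11]=0x12: b/J
  imm: (w>>0)&0x7ff=0x7fc (s11→-4) → $-4

b $-4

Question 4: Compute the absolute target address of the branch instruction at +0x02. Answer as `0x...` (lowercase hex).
[02] d0 10 → 0xd010
  top 5b → 0x1a → bnz [J]
  [10:0] imm=16 = $16
  target = base 0x2830 + off 0x02 + 2 + imm 16 = 0x2844

0x2844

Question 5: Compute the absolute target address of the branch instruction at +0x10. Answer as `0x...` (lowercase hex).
0x2844

[10] 90 02 → 0x9002
  opcode bits[15:11]=0x12: b/J
  [10:0] imm=2 = $2
  target = base 0x2830 + off 0x10 + 2 + imm 2 = 0x2844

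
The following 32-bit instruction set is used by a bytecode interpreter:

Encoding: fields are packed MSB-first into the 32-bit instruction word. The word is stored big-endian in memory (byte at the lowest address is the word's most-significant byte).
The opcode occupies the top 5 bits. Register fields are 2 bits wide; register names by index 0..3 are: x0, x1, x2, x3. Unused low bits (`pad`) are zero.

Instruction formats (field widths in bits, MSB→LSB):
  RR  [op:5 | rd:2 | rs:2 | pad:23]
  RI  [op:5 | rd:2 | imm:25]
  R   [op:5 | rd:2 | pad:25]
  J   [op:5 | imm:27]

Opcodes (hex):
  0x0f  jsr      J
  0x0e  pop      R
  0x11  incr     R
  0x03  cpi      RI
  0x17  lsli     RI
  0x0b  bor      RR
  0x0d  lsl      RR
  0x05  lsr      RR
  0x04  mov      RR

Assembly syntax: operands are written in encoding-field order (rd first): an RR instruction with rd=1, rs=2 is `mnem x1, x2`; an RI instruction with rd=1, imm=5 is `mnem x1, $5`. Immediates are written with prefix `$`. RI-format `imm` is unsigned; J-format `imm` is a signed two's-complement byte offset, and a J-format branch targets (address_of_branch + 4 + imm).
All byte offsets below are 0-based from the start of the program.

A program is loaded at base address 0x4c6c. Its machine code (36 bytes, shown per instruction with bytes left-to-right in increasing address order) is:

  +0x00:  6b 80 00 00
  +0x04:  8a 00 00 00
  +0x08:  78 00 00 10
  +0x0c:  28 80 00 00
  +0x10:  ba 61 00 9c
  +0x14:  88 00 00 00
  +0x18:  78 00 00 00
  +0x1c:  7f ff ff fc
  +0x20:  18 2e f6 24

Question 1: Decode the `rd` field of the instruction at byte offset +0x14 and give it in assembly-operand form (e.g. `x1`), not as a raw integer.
+0x14: 88 00 00 00 ⇒ word 0x88000000 (big)
  top 5b → 0x11 → incr [R]
  rd@[26:25]=0x0 ⇒ x0

x0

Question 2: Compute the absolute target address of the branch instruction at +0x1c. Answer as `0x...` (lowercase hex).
0x4c88

off 0x1c: read 7f ff ff fc as big → 0x7ffffffc
  op=0x7ffffffc>>27=0xf ⇒ jsr (J)
  imm: (w>>0)&0x7ffffff=0x7fffffc (s27→-4) → $-4
  target = base 0x4c6c + off 0x1c + 4 + imm -4 = 0x4c88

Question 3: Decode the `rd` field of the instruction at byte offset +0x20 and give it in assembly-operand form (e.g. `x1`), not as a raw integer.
[20] 18 2e f6 24 → 0x182ef624
  top 5b → 0x3 → cpi [RI]
  rd@[26:25]=0x0 ⇒ x0
  imm@[24:0]=0x2ef624 ⇒ $3077668

x0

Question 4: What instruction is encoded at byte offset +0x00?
@+00  big-endian(6b 80 00 00) = 0x6b800000
  top 5b → 0xd → lsl [RR]
  rd@[26:25]=0x1 ⇒ x1
  rs@[24:23]=0x3 ⇒ x3

lsl x1, x3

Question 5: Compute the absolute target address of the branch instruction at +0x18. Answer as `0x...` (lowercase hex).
off 0x18: read 78 00 00 00 as big → 0x78000000
  op=0x78000000>>27=0xf ⇒ jsr (J)
  imm@[26:0]=0x0 ⇒ $0
  target = base 0x4c6c + off 0x18 + 4 + imm 0 = 0x4c88

0x4c88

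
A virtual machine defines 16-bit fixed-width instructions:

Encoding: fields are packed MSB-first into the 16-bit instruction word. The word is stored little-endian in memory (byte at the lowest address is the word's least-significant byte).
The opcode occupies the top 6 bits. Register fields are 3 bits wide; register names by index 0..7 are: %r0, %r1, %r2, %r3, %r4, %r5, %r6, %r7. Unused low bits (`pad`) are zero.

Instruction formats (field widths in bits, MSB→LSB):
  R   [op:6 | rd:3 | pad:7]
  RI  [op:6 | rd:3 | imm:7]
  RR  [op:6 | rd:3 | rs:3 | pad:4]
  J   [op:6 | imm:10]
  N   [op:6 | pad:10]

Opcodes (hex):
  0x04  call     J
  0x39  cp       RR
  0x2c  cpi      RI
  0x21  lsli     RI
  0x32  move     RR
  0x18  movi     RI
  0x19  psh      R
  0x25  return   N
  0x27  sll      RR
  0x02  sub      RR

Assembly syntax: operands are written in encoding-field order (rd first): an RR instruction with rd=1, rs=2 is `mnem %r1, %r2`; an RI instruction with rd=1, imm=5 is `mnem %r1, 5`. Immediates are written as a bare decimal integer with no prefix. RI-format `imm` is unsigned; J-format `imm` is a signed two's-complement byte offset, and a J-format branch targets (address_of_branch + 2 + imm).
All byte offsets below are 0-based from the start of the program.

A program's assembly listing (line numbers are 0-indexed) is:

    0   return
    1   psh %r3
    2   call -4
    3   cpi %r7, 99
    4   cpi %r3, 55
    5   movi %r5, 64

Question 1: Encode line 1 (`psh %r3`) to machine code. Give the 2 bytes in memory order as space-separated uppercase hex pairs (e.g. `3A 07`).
1. psh fields op=0x19:6|rd=3:3|pad=0:7 → word 6580h → 80 65

80 65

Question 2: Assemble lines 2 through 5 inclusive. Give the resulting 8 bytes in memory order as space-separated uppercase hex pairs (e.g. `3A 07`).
line 2 (call): pack op=0x4:6|imm=-4:10 = 0x13fc; little→ fc 13
line 3 (cpi): pack op=0x2c:6|rd=7:3|imm=99:7 = 0xb3e3; little→ e3 b3
line 4 (cpi): pack op=0x2c:6|rd=3:3|imm=55:7 = 0xb1b7; little→ b7 b1
line 5 (movi): pack op=0x18:6|rd=5:3|imm=64:7 = 0x62c0; little→ c0 62

FC 13 E3 B3 B7 B1 C0 62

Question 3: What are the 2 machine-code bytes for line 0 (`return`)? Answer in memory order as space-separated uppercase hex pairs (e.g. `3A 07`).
00 94

L0: return op=0x25:6|pad=0:10 ⇒ 0x9400 ⇒ little 00 94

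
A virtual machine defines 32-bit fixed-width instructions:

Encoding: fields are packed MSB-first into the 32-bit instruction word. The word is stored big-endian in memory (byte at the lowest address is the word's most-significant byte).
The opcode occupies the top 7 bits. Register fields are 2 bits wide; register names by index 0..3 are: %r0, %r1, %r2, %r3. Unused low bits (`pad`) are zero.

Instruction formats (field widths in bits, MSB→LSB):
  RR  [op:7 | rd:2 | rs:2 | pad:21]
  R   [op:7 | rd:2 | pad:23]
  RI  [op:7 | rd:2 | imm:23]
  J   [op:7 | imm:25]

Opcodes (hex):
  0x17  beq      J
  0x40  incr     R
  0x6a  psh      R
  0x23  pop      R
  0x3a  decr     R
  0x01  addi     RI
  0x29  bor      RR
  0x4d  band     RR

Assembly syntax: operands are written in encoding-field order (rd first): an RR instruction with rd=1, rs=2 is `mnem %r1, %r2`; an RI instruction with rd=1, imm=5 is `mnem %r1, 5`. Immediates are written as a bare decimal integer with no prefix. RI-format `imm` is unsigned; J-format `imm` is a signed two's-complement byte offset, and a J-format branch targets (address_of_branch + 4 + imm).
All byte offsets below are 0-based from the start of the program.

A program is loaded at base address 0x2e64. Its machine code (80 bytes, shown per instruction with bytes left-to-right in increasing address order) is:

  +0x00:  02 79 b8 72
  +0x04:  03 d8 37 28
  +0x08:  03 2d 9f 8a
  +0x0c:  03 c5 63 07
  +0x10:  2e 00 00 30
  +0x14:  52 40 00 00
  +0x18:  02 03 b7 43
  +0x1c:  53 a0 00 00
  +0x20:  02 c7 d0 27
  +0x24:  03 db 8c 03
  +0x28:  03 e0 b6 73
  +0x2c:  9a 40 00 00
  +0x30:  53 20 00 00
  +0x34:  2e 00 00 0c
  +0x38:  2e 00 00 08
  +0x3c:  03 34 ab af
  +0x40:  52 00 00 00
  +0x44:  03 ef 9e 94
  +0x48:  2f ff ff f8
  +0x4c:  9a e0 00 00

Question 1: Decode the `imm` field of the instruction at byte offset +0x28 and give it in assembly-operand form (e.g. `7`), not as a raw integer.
off 0x28: read 03 e0 b6 73 as big → 0x03e0b673
  opcode bits[31:25]=0x1: addi/RI
  rd@[24:23]=0x3 ⇒ %r3
  imm@[22:0]=0x60b673 ⇒ 6338163

6338163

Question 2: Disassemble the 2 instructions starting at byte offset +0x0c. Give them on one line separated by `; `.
addi %r3, 4547335; beq 48

[0c] 03 c5 63 07 → 0x03c56307
  opcode bits[31:25]=0x1: addi/RI
  [24:23] rd=3 = %r3
  [22:0] imm=4547335 = 4547335
[10] 2e 00 00 30 → 0x2e000030
  opcode bits[31:25]=0x17: beq/J
  [24:0] imm=48 = 48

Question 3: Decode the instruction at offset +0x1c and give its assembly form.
bor %r3, %r1

off 0x1c: read 53 a0 00 00 as big → 0x53a00000
  top 7b → 0x29 → bor [RR]
  rd: (w>>23)&0x3=0x3 → %r3
  rs: (w>>21)&0x3=0x1 → %r1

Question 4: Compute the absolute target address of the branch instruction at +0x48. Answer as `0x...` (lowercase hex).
0x2ea8

off 0x48: read 2f ff ff f8 as big → 0x2ffffff8
  top 7b → 0x17 → beq [J]
  [24:0] imm=33554424 (s25→-8) = -8
  target = base 0x2e64 + off 0x48 + 4 + imm -8 = 0x2ea8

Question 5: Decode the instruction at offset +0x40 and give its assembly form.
+0x40: 52 00 00 00 ⇒ word 0x52000000 (big)
  op=0x52000000>>25=0x29 ⇒ bor (RR)
  [24:23] rd=0 = %r0
  [22:21] rs=0 = %r0

bor %r0, %r0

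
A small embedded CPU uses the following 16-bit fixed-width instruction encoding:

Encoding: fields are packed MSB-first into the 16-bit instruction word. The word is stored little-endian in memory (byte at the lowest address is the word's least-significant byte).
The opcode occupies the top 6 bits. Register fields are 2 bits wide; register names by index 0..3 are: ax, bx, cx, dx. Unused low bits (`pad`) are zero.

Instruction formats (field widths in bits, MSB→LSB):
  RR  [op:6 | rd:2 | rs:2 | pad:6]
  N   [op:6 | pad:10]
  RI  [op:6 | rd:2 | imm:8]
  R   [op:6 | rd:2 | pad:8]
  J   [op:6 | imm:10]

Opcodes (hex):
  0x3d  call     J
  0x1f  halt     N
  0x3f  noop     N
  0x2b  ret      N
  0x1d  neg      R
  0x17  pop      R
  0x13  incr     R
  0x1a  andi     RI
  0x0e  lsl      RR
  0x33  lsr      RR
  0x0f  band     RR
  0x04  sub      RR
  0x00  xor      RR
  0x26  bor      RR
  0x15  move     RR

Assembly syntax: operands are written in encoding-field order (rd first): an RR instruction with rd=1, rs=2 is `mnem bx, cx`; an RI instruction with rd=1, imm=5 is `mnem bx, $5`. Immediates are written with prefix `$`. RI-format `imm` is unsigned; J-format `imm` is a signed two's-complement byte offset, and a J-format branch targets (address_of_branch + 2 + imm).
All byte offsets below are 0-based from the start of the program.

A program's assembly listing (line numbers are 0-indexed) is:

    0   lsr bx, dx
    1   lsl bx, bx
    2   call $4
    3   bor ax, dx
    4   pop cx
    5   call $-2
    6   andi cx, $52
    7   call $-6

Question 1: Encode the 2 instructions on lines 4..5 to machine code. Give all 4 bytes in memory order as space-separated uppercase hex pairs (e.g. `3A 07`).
L4: pop op=0x17:6|rd=2:2|pad=0:8 ⇒ 0x5e00 ⇒ little 00 5e
L5: call op=0x3d:6|imm=-2:10 ⇒ 0xf7fe ⇒ little fe f7

00 5E FE F7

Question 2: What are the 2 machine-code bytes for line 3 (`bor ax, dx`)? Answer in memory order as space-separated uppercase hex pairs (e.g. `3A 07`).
C0 98

L3: bor op=0x26:6|rd=0:2|rs=3:2|pad=0:6 ⇒ 0x98c0 ⇒ little c0 98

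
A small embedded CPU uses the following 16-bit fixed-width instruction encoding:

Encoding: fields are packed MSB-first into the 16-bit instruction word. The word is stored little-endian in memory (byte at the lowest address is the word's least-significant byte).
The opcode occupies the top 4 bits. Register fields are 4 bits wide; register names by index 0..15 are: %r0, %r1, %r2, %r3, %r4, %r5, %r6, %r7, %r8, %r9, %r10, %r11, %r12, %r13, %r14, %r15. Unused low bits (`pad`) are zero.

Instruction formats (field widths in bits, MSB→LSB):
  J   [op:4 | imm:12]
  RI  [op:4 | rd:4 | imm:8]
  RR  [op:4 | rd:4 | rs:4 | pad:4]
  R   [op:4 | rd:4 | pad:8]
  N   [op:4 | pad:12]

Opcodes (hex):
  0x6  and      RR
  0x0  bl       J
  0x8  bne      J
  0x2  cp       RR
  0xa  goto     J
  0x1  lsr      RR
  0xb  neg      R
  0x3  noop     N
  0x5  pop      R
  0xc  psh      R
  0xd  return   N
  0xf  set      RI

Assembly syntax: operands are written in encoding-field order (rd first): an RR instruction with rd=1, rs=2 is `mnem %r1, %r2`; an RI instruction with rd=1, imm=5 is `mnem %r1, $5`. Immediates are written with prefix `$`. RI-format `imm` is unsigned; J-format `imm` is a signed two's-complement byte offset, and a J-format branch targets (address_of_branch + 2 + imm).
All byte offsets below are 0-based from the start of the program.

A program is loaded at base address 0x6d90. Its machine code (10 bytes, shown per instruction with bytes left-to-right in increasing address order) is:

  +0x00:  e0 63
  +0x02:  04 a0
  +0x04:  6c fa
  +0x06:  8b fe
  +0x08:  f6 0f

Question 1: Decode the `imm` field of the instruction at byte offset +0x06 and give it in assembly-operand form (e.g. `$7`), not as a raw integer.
+0x06: 8b fe ⇒ word 0xfe8b (little)
  op=0xfe8b>>12=0xf ⇒ set (RI)
  rd: (w>>8)&0xf=0xe → %r14
  imm: (w>>0)&0xff=0x8b → $139

$139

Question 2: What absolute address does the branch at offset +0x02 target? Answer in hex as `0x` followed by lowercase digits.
0x6d98

+0x02: 04 a0 ⇒ word 0xa004 (little)
  op=0xa004>>12=0xa ⇒ goto (J)
  [11:0] imm=4 = $4
  target = base 0x6d90 + off 0x02 + 2 + imm 4 = 0x6d98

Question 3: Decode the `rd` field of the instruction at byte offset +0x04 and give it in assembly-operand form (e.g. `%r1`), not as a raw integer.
%r10

+0x04: 6c fa ⇒ word 0xfa6c (little)
  op=0xfa6c>>12=0xf ⇒ set (RI)
  rd@[11:8]=0xa ⇒ %r10
  imm@[7:0]=0x6c ⇒ $108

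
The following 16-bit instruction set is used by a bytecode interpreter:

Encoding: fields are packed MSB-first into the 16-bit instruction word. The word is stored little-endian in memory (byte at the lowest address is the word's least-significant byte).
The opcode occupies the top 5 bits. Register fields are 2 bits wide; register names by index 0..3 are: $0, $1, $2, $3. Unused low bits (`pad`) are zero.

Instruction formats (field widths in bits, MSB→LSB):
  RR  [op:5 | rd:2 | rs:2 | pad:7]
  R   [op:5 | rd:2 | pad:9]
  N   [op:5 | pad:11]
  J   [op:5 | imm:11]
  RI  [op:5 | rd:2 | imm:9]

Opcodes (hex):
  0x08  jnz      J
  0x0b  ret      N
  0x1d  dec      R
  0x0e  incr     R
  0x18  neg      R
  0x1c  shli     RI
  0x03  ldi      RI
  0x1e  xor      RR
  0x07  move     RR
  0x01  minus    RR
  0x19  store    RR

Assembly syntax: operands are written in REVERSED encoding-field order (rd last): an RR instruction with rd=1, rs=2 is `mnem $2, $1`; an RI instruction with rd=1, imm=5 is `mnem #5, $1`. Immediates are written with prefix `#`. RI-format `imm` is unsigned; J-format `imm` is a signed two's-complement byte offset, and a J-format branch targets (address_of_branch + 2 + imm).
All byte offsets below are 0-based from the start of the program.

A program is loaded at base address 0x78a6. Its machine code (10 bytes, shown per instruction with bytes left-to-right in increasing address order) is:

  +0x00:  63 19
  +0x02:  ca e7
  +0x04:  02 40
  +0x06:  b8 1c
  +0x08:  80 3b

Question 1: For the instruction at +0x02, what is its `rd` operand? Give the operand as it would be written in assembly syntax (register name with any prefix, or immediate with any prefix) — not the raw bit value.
[02] ca e7 → 0xe7ca
  top 5b → 0x1c → shli [RI]
  rd@[10:9]=0x3 ⇒ $3
  imm@[8:0]=0x1ca ⇒ #458

$3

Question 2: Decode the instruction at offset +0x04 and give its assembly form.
off 0x04: read 02 40 as little → 0x4002
  opcode bits[15:11]=0x8: jnz/J
  [10:0] imm=2 = #2

jnz #2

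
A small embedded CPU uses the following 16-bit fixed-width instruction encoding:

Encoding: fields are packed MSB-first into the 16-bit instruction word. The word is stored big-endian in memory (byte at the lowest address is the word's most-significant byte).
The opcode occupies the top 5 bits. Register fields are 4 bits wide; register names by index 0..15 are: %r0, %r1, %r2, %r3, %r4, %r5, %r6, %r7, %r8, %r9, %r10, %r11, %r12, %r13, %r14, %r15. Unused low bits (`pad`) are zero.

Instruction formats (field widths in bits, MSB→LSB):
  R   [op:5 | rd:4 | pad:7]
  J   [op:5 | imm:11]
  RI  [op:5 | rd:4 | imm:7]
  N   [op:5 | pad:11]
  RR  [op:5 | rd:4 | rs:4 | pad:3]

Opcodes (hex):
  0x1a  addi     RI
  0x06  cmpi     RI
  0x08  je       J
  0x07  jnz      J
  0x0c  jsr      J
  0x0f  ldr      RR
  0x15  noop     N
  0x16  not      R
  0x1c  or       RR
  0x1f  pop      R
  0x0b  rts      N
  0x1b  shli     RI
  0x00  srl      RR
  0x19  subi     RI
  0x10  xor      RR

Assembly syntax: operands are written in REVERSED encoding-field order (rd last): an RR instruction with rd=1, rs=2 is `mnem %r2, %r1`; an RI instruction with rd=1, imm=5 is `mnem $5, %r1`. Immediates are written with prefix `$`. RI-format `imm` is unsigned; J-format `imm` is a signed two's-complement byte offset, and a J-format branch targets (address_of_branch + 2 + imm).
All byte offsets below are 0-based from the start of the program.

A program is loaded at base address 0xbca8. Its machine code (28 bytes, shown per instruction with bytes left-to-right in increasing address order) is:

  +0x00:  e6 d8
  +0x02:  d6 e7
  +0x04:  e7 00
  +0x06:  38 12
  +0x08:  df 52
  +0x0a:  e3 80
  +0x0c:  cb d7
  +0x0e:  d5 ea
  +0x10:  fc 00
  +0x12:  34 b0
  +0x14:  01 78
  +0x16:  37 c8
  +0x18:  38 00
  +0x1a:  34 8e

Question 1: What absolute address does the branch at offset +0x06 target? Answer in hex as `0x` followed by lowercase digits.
@+06  big-endian(38 12) = 0x3812
  op=0x3812>>11=0x7 ⇒ jnz (J)
  imm: (w>>0)&0x7ff=0x12 → $18
  target = base 0xbca8 + off 0x06 + 2 + imm 18 = 0xbcc2

0xbcc2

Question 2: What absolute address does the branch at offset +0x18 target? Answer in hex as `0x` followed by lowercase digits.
0xbcc2

@+18  big-endian(38 00) = 0x3800
  top 5b → 0x7 → jnz [J]
  imm: (w>>0)&0x7ff=0x0 → $0
  target = base 0xbca8 + off 0x18 + 2 + imm 0 = 0xbcc2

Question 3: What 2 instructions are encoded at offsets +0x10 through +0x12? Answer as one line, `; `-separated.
@+10  big-endian(fc 00) = 0xfc00
  opcode bits[15:11]=0x1f: pop/R
  [10:7] rd=8 = %r8
@+12  big-endian(34 b0) = 0x34b0
  opcode bits[15:11]=0x6: cmpi/RI
  [10:7] rd=9 = %r9
  [6:0] imm=48 = $48

pop %r8; cmpi $48, %r9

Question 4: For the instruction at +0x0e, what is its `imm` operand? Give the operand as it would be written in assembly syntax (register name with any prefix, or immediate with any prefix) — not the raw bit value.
$106

+0x0e: d5 ea ⇒ word 0xd5ea (big)
  top 5b → 0x1a → addi [RI]
  [10:7] rd=11 = %r11
  [6:0] imm=106 = $106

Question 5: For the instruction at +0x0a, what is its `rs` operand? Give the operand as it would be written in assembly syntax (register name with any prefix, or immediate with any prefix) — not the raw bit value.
%r0

@+0a  big-endian(e3 80) = 0xe380
  op=0xe380>>11=0x1c ⇒ or (RR)
  rd@[10:7]=0x7 ⇒ %r7
  rs@[6:3]=0x0 ⇒ %r0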